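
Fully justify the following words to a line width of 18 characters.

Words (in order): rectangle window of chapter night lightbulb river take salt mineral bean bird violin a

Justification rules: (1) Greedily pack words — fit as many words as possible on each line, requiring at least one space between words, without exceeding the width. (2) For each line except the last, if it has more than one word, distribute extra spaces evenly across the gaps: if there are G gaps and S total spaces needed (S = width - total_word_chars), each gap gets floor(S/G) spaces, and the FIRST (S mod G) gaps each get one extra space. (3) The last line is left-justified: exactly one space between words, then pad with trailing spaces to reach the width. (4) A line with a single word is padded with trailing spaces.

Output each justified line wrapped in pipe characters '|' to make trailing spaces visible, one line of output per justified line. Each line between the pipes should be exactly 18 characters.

Line 1: ['rectangle', 'window'] (min_width=16, slack=2)
Line 2: ['of', 'chapter', 'night'] (min_width=16, slack=2)
Line 3: ['lightbulb', 'river'] (min_width=15, slack=3)
Line 4: ['take', 'salt', 'mineral'] (min_width=17, slack=1)
Line 5: ['bean', 'bird', 'violin', 'a'] (min_width=18, slack=0)

Answer: |rectangle   window|
|of  chapter  night|
|lightbulb    river|
|take  salt mineral|
|bean bird violin a|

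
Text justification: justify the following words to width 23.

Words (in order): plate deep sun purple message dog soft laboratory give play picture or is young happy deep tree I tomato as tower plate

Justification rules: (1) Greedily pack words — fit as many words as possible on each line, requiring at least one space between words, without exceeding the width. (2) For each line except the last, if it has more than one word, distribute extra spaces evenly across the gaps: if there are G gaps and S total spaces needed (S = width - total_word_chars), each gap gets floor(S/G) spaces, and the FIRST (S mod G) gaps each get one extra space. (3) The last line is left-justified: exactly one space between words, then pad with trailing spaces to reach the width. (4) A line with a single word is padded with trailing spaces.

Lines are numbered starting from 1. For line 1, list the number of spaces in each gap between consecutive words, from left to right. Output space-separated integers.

Line 1: ['plate', 'deep', 'sun', 'purple'] (min_width=21, slack=2)
Line 2: ['message', 'dog', 'soft'] (min_width=16, slack=7)
Line 3: ['laboratory', 'give', 'play'] (min_width=20, slack=3)
Line 4: ['picture', 'or', 'is', 'young'] (min_width=19, slack=4)
Line 5: ['happy', 'deep', 'tree', 'I'] (min_width=17, slack=6)
Line 6: ['tomato', 'as', 'tower', 'plate'] (min_width=21, slack=2)

Answer: 2 2 1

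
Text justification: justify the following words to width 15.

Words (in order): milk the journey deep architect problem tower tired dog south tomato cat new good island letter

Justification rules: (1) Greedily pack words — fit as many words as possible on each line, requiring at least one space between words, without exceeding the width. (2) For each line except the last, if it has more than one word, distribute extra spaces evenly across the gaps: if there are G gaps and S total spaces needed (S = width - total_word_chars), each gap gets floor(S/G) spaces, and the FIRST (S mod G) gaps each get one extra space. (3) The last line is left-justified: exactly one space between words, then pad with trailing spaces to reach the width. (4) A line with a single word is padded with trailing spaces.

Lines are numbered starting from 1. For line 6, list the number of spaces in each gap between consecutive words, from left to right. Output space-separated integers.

Answer: 2 1

Derivation:
Line 1: ['milk', 'the'] (min_width=8, slack=7)
Line 2: ['journey', 'deep'] (min_width=12, slack=3)
Line 3: ['architect'] (min_width=9, slack=6)
Line 4: ['problem', 'tower'] (min_width=13, slack=2)
Line 5: ['tired', 'dog', 'south'] (min_width=15, slack=0)
Line 6: ['tomato', 'cat', 'new'] (min_width=14, slack=1)
Line 7: ['good', 'island'] (min_width=11, slack=4)
Line 8: ['letter'] (min_width=6, slack=9)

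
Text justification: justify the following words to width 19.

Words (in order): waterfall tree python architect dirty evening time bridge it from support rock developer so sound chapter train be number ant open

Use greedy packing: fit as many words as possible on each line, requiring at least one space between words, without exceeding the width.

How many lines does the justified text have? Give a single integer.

Line 1: ['waterfall', 'tree'] (min_width=14, slack=5)
Line 2: ['python', 'architect'] (min_width=16, slack=3)
Line 3: ['dirty', 'evening', 'time'] (min_width=18, slack=1)
Line 4: ['bridge', 'it', 'from'] (min_width=14, slack=5)
Line 5: ['support', 'rock'] (min_width=12, slack=7)
Line 6: ['developer', 'so', 'sound'] (min_width=18, slack=1)
Line 7: ['chapter', 'train', 'be'] (min_width=16, slack=3)
Line 8: ['number', 'ant', 'open'] (min_width=15, slack=4)
Total lines: 8

Answer: 8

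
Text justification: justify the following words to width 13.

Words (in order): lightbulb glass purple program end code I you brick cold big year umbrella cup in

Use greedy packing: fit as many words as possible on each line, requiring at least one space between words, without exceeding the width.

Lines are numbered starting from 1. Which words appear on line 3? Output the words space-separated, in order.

Line 1: ['lightbulb'] (min_width=9, slack=4)
Line 2: ['glass', 'purple'] (min_width=12, slack=1)
Line 3: ['program', 'end'] (min_width=11, slack=2)
Line 4: ['code', 'I', 'you'] (min_width=10, slack=3)
Line 5: ['brick', 'cold'] (min_width=10, slack=3)
Line 6: ['big', 'year'] (min_width=8, slack=5)
Line 7: ['umbrella', 'cup'] (min_width=12, slack=1)
Line 8: ['in'] (min_width=2, slack=11)

Answer: program end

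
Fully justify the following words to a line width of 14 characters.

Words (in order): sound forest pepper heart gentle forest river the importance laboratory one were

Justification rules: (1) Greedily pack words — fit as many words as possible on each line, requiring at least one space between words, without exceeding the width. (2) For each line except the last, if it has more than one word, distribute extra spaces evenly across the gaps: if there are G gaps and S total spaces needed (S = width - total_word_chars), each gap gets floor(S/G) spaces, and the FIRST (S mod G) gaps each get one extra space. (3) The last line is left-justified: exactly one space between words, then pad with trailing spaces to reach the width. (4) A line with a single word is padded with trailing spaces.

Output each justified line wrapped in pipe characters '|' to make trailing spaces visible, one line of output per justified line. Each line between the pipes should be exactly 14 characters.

Line 1: ['sound', 'forest'] (min_width=12, slack=2)
Line 2: ['pepper', 'heart'] (min_width=12, slack=2)
Line 3: ['gentle', 'forest'] (min_width=13, slack=1)
Line 4: ['river', 'the'] (min_width=9, slack=5)
Line 5: ['importance'] (min_width=10, slack=4)
Line 6: ['laboratory', 'one'] (min_width=14, slack=0)
Line 7: ['were'] (min_width=4, slack=10)

Answer: |sound   forest|
|pepper   heart|
|gentle  forest|
|river      the|
|importance    |
|laboratory one|
|were          |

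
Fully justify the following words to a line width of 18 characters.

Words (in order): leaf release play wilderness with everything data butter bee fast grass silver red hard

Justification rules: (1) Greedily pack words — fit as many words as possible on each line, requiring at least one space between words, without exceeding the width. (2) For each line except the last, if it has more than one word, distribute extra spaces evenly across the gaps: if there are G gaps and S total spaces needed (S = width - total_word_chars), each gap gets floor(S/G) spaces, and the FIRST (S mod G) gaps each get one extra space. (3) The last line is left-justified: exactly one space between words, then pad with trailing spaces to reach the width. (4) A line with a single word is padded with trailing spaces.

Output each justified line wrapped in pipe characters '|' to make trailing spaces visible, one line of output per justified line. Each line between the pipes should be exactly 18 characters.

Answer: |leaf  release play|
|wilderness    with|
|everything    data|
|butter   bee  fast|
|grass  silver  red|
|hard              |

Derivation:
Line 1: ['leaf', 'release', 'play'] (min_width=17, slack=1)
Line 2: ['wilderness', 'with'] (min_width=15, slack=3)
Line 3: ['everything', 'data'] (min_width=15, slack=3)
Line 4: ['butter', 'bee', 'fast'] (min_width=15, slack=3)
Line 5: ['grass', 'silver', 'red'] (min_width=16, slack=2)
Line 6: ['hard'] (min_width=4, slack=14)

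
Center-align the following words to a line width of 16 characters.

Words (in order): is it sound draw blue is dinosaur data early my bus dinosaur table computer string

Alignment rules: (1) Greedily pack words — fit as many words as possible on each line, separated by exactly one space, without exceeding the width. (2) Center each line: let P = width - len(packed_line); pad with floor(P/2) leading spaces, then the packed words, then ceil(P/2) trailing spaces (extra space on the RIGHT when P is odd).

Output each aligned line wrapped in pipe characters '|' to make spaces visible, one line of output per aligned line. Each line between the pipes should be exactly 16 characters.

Line 1: ['is', 'it', 'sound', 'draw'] (min_width=16, slack=0)
Line 2: ['blue', 'is', 'dinosaur'] (min_width=16, slack=0)
Line 3: ['data', 'early', 'my'] (min_width=13, slack=3)
Line 4: ['bus', 'dinosaur'] (min_width=12, slack=4)
Line 5: ['table', 'computer'] (min_width=14, slack=2)
Line 6: ['string'] (min_width=6, slack=10)

Answer: |is it sound draw|
|blue is dinosaur|
| data early my  |
|  bus dinosaur  |
| table computer |
|     string     |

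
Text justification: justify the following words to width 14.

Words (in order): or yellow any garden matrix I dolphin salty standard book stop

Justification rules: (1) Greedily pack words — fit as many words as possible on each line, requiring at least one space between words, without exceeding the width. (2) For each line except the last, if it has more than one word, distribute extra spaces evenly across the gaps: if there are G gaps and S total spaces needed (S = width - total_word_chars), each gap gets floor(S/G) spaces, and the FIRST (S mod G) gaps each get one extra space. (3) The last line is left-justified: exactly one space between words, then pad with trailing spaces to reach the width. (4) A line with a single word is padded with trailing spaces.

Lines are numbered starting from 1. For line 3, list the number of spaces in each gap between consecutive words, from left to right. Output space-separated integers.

Answer: 6

Derivation:
Line 1: ['or', 'yellow', 'any'] (min_width=13, slack=1)
Line 2: ['garden', 'matrix'] (min_width=13, slack=1)
Line 3: ['I', 'dolphin'] (min_width=9, slack=5)
Line 4: ['salty', 'standard'] (min_width=14, slack=0)
Line 5: ['book', 'stop'] (min_width=9, slack=5)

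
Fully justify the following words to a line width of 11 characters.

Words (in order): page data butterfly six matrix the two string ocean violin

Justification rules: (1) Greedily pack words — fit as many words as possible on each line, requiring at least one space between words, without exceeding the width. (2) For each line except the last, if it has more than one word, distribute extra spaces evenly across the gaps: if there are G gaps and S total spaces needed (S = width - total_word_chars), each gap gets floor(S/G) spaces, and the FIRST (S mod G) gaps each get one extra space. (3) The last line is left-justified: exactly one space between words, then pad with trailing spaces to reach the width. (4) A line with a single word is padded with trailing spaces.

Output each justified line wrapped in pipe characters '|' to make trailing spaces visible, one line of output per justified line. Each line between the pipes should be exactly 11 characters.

Answer: |page   data|
|butterfly  |
|six  matrix|
|the     two|
|string     |
|ocean      |
|violin     |

Derivation:
Line 1: ['page', 'data'] (min_width=9, slack=2)
Line 2: ['butterfly'] (min_width=9, slack=2)
Line 3: ['six', 'matrix'] (min_width=10, slack=1)
Line 4: ['the', 'two'] (min_width=7, slack=4)
Line 5: ['string'] (min_width=6, slack=5)
Line 6: ['ocean'] (min_width=5, slack=6)
Line 7: ['violin'] (min_width=6, slack=5)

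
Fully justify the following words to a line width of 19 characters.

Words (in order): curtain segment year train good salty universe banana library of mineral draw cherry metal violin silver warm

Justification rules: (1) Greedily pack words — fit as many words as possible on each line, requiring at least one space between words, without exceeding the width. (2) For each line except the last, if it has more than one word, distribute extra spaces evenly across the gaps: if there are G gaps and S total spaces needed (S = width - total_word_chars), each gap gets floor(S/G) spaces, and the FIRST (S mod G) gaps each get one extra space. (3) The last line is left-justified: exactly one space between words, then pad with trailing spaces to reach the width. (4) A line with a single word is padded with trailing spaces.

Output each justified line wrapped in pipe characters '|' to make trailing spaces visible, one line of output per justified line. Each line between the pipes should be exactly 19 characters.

Answer: |curtain     segment|
|year   train   good|
|salty      universe|
|banana  library  of|
|mineral draw cherry|
|metal violin silver|
|warm               |

Derivation:
Line 1: ['curtain', 'segment'] (min_width=15, slack=4)
Line 2: ['year', 'train', 'good'] (min_width=15, slack=4)
Line 3: ['salty', 'universe'] (min_width=14, slack=5)
Line 4: ['banana', 'library', 'of'] (min_width=17, slack=2)
Line 5: ['mineral', 'draw', 'cherry'] (min_width=19, slack=0)
Line 6: ['metal', 'violin', 'silver'] (min_width=19, slack=0)
Line 7: ['warm'] (min_width=4, slack=15)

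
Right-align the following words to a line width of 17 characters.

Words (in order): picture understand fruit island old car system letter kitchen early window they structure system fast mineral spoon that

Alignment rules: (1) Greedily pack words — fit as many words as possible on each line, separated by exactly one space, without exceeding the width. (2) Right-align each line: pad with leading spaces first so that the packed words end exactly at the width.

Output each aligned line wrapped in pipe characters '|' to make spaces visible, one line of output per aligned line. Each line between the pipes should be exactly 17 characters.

Answer: |          picture|
| understand fruit|
|   island old car|
|    system letter|
|    kitchen early|
|      window they|
| structure system|
|     fast mineral|
|       spoon that|

Derivation:
Line 1: ['picture'] (min_width=7, slack=10)
Line 2: ['understand', 'fruit'] (min_width=16, slack=1)
Line 3: ['island', 'old', 'car'] (min_width=14, slack=3)
Line 4: ['system', 'letter'] (min_width=13, slack=4)
Line 5: ['kitchen', 'early'] (min_width=13, slack=4)
Line 6: ['window', 'they'] (min_width=11, slack=6)
Line 7: ['structure', 'system'] (min_width=16, slack=1)
Line 8: ['fast', 'mineral'] (min_width=12, slack=5)
Line 9: ['spoon', 'that'] (min_width=10, slack=7)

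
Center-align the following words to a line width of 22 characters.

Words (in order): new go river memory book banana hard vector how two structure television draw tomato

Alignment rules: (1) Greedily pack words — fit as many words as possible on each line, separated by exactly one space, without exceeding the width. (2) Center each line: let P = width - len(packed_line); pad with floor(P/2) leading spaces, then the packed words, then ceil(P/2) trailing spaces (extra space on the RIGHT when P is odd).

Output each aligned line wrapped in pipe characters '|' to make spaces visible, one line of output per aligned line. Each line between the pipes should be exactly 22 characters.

Line 1: ['new', 'go', 'river', 'memory'] (min_width=19, slack=3)
Line 2: ['book', 'banana', 'hard'] (min_width=16, slack=6)
Line 3: ['vector', 'how', 'two'] (min_width=14, slack=8)
Line 4: ['structure', 'television'] (min_width=20, slack=2)
Line 5: ['draw', 'tomato'] (min_width=11, slack=11)

Answer: | new go river memory  |
|   book banana hard   |
|    vector how two    |
| structure television |
|     draw tomato      |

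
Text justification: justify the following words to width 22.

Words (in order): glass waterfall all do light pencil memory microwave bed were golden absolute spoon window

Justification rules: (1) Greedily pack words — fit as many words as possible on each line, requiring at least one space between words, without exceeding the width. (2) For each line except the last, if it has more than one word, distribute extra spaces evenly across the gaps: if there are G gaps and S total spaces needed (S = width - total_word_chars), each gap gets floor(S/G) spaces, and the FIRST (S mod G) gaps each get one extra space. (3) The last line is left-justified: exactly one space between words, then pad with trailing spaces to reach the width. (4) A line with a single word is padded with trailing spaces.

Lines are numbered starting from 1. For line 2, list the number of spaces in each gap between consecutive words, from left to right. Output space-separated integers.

Line 1: ['glass', 'waterfall', 'all', 'do'] (min_width=22, slack=0)
Line 2: ['light', 'pencil', 'memory'] (min_width=19, slack=3)
Line 3: ['microwave', 'bed', 'were'] (min_width=18, slack=4)
Line 4: ['golden', 'absolute', 'spoon'] (min_width=21, slack=1)
Line 5: ['window'] (min_width=6, slack=16)

Answer: 3 2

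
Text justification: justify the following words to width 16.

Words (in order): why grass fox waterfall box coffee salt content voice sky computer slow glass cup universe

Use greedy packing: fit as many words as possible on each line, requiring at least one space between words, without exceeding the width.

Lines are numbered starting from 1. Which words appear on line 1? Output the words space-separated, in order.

Line 1: ['why', 'grass', 'fox'] (min_width=13, slack=3)
Line 2: ['waterfall', 'box'] (min_width=13, slack=3)
Line 3: ['coffee', 'salt'] (min_width=11, slack=5)
Line 4: ['content', 'voice'] (min_width=13, slack=3)
Line 5: ['sky', 'computer'] (min_width=12, slack=4)
Line 6: ['slow', 'glass', 'cup'] (min_width=14, slack=2)
Line 7: ['universe'] (min_width=8, slack=8)

Answer: why grass fox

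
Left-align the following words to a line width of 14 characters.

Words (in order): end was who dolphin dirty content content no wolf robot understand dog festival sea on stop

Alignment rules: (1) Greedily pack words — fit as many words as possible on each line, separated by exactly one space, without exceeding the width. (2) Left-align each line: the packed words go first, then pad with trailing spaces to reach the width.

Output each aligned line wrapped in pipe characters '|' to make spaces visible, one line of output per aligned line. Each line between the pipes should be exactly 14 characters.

Line 1: ['end', 'was', 'who'] (min_width=11, slack=3)
Line 2: ['dolphin', 'dirty'] (min_width=13, slack=1)
Line 3: ['content'] (min_width=7, slack=7)
Line 4: ['content', 'no'] (min_width=10, slack=4)
Line 5: ['wolf', 'robot'] (min_width=10, slack=4)
Line 6: ['understand', 'dog'] (min_width=14, slack=0)
Line 7: ['festival', 'sea'] (min_width=12, slack=2)
Line 8: ['on', 'stop'] (min_width=7, slack=7)

Answer: |end was who   |
|dolphin dirty |
|content       |
|content no    |
|wolf robot    |
|understand dog|
|festival sea  |
|on stop       |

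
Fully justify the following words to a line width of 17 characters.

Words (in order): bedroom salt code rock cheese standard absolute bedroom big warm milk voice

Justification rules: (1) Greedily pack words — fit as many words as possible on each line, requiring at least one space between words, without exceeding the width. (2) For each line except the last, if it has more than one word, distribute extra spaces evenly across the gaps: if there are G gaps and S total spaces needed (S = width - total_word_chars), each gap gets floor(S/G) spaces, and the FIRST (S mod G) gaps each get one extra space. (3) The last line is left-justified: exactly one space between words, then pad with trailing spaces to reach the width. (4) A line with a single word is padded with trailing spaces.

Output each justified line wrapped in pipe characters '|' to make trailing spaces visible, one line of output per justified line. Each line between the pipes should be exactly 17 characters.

Answer: |bedroom salt code|
|rock       cheese|
|standard absolute|
|bedroom  big warm|
|milk voice       |

Derivation:
Line 1: ['bedroom', 'salt', 'code'] (min_width=17, slack=0)
Line 2: ['rock', 'cheese'] (min_width=11, slack=6)
Line 3: ['standard', 'absolute'] (min_width=17, slack=0)
Line 4: ['bedroom', 'big', 'warm'] (min_width=16, slack=1)
Line 5: ['milk', 'voice'] (min_width=10, slack=7)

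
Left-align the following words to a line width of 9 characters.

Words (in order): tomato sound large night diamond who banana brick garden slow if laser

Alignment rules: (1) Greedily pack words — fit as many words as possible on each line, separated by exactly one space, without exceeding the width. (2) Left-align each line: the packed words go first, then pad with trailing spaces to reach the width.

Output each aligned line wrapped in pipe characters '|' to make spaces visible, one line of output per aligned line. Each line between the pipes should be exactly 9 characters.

Answer: |tomato   |
|sound    |
|large    |
|night    |
|diamond  |
|who      |
|banana   |
|brick    |
|garden   |
|slow if  |
|laser    |

Derivation:
Line 1: ['tomato'] (min_width=6, slack=3)
Line 2: ['sound'] (min_width=5, slack=4)
Line 3: ['large'] (min_width=5, slack=4)
Line 4: ['night'] (min_width=5, slack=4)
Line 5: ['diamond'] (min_width=7, slack=2)
Line 6: ['who'] (min_width=3, slack=6)
Line 7: ['banana'] (min_width=6, slack=3)
Line 8: ['brick'] (min_width=5, slack=4)
Line 9: ['garden'] (min_width=6, slack=3)
Line 10: ['slow', 'if'] (min_width=7, slack=2)
Line 11: ['laser'] (min_width=5, slack=4)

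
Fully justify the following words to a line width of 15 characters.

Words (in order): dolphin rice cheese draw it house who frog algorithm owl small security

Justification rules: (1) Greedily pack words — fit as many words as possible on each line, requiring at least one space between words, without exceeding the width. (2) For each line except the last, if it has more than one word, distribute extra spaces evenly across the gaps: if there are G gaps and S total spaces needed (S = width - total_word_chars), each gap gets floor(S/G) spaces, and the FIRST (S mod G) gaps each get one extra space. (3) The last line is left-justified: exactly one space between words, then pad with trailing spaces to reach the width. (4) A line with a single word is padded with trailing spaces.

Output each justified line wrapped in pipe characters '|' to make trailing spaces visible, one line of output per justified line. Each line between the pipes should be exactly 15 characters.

Answer: |dolphin    rice|
|cheese  draw it|
|house  who frog|
|algorithm   owl|
|small security |

Derivation:
Line 1: ['dolphin', 'rice'] (min_width=12, slack=3)
Line 2: ['cheese', 'draw', 'it'] (min_width=14, slack=1)
Line 3: ['house', 'who', 'frog'] (min_width=14, slack=1)
Line 4: ['algorithm', 'owl'] (min_width=13, slack=2)
Line 5: ['small', 'security'] (min_width=14, slack=1)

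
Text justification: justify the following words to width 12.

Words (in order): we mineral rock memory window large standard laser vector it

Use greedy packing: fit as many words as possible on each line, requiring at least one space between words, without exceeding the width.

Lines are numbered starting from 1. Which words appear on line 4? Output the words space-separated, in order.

Line 1: ['we', 'mineral'] (min_width=10, slack=2)
Line 2: ['rock', 'memory'] (min_width=11, slack=1)
Line 3: ['window', 'large'] (min_width=12, slack=0)
Line 4: ['standard'] (min_width=8, slack=4)
Line 5: ['laser', 'vector'] (min_width=12, slack=0)
Line 6: ['it'] (min_width=2, slack=10)

Answer: standard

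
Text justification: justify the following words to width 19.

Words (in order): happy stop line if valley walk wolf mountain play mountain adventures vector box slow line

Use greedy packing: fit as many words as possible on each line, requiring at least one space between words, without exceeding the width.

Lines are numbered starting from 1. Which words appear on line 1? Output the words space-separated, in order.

Answer: happy stop line if

Derivation:
Line 1: ['happy', 'stop', 'line', 'if'] (min_width=18, slack=1)
Line 2: ['valley', 'walk', 'wolf'] (min_width=16, slack=3)
Line 3: ['mountain', 'play'] (min_width=13, slack=6)
Line 4: ['mountain', 'adventures'] (min_width=19, slack=0)
Line 5: ['vector', 'box', 'slow'] (min_width=15, slack=4)
Line 6: ['line'] (min_width=4, slack=15)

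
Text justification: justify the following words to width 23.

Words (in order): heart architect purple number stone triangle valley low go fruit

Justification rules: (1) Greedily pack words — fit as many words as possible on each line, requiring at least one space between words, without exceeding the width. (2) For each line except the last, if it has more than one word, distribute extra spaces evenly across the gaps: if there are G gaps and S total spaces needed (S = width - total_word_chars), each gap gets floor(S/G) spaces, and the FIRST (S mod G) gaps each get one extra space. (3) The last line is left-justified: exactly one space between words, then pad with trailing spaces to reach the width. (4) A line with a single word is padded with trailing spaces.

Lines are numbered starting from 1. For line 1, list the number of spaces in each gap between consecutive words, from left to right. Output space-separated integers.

Line 1: ['heart', 'architect', 'purple'] (min_width=22, slack=1)
Line 2: ['number', 'stone', 'triangle'] (min_width=21, slack=2)
Line 3: ['valley', 'low', 'go', 'fruit'] (min_width=19, slack=4)

Answer: 2 1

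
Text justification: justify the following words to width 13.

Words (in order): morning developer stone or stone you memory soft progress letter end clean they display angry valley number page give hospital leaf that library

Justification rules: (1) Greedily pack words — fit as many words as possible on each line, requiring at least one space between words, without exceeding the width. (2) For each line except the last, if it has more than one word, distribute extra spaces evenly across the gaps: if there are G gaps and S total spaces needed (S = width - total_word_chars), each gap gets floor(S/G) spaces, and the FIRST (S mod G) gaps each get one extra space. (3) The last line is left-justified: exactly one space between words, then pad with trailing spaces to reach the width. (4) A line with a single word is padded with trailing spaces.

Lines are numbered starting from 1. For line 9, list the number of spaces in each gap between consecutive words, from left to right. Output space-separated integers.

Answer: 1

Derivation:
Line 1: ['morning'] (min_width=7, slack=6)
Line 2: ['developer'] (min_width=9, slack=4)
Line 3: ['stone', 'or'] (min_width=8, slack=5)
Line 4: ['stone', 'you'] (min_width=9, slack=4)
Line 5: ['memory', 'soft'] (min_width=11, slack=2)
Line 6: ['progress'] (min_width=8, slack=5)
Line 7: ['letter', 'end'] (min_width=10, slack=3)
Line 8: ['clean', 'they'] (min_width=10, slack=3)
Line 9: ['display', 'angry'] (min_width=13, slack=0)
Line 10: ['valley', 'number'] (min_width=13, slack=0)
Line 11: ['page', 'give'] (min_width=9, slack=4)
Line 12: ['hospital', 'leaf'] (min_width=13, slack=0)
Line 13: ['that', 'library'] (min_width=12, slack=1)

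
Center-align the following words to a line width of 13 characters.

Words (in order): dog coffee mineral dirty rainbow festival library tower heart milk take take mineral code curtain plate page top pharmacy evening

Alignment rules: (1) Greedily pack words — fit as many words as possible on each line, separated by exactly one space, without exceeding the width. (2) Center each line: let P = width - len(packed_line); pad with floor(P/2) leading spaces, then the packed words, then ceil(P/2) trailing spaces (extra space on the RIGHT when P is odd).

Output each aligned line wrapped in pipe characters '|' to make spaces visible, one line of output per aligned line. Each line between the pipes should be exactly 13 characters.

Answer: | dog coffee  |
|mineral dirty|
|   rainbow   |
|  festival   |
|library tower|
| heart milk  |
|  take take  |
|mineral code |
|curtain plate|
|  page top   |
|  pharmacy   |
|   evening   |

Derivation:
Line 1: ['dog', 'coffee'] (min_width=10, slack=3)
Line 2: ['mineral', 'dirty'] (min_width=13, slack=0)
Line 3: ['rainbow'] (min_width=7, slack=6)
Line 4: ['festival'] (min_width=8, slack=5)
Line 5: ['library', 'tower'] (min_width=13, slack=0)
Line 6: ['heart', 'milk'] (min_width=10, slack=3)
Line 7: ['take', 'take'] (min_width=9, slack=4)
Line 8: ['mineral', 'code'] (min_width=12, slack=1)
Line 9: ['curtain', 'plate'] (min_width=13, slack=0)
Line 10: ['page', 'top'] (min_width=8, slack=5)
Line 11: ['pharmacy'] (min_width=8, slack=5)
Line 12: ['evening'] (min_width=7, slack=6)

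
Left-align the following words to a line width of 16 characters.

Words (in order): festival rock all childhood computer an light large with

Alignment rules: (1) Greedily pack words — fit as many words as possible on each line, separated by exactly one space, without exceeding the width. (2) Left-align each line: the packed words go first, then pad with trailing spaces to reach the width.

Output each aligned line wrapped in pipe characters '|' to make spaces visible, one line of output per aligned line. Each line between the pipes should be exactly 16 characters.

Answer: |festival rock   |
|all childhood   |
|computer an     |
|light large with|

Derivation:
Line 1: ['festival', 'rock'] (min_width=13, slack=3)
Line 2: ['all', 'childhood'] (min_width=13, slack=3)
Line 3: ['computer', 'an'] (min_width=11, slack=5)
Line 4: ['light', 'large', 'with'] (min_width=16, slack=0)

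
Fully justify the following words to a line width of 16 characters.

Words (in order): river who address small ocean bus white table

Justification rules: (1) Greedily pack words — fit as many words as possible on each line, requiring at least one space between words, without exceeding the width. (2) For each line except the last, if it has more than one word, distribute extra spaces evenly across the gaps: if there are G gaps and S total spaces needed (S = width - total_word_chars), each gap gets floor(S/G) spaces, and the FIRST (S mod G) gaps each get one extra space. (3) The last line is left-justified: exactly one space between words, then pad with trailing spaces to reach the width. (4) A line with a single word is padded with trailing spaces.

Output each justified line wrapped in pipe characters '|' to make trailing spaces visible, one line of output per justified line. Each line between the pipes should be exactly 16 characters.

Line 1: ['river', 'who'] (min_width=9, slack=7)
Line 2: ['address', 'small'] (min_width=13, slack=3)
Line 3: ['ocean', 'bus', 'white'] (min_width=15, slack=1)
Line 4: ['table'] (min_width=5, slack=11)

Answer: |river        who|
|address    small|
|ocean  bus white|
|table           |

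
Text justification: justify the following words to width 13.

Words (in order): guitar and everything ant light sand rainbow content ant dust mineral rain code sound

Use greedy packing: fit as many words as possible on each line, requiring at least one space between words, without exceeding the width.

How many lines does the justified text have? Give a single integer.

Line 1: ['guitar', 'and'] (min_width=10, slack=3)
Line 2: ['everything'] (min_width=10, slack=3)
Line 3: ['ant', 'light'] (min_width=9, slack=4)
Line 4: ['sand', 'rainbow'] (min_width=12, slack=1)
Line 5: ['content', 'ant'] (min_width=11, slack=2)
Line 6: ['dust', 'mineral'] (min_width=12, slack=1)
Line 7: ['rain', 'code'] (min_width=9, slack=4)
Line 8: ['sound'] (min_width=5, slack=8)
Total lines: 8

Answer: 8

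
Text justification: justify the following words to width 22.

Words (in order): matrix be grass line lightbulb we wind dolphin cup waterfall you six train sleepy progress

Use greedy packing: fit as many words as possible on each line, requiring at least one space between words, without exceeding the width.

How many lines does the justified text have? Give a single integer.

Line 1: ['matrix', 'be', 'grass', 'line'] (min_width=20, slack=2)
Line 2: ['lightbulb', 'we', 'wind'] (min_width=17, slack=5)
Line 3: ['dolphin', 'cup', 'waterfall'] (min_width=21, slack=1)
Line 4: ['you', 'six', 'train', 'sleepy'] (min_width=20, slack=2)
Line 5: ['progress'] (min_width=8, slack=14)
Total lines: 5

Answer: 5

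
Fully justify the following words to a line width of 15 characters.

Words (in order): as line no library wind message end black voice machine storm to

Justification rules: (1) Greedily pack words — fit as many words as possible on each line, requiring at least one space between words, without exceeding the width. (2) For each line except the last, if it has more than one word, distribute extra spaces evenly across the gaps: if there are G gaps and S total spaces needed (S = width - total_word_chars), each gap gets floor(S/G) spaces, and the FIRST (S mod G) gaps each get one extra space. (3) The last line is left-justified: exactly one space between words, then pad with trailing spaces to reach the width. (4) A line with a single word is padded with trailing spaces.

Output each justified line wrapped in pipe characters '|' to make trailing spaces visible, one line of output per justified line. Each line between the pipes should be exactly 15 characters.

Line 1: ['as', 'line', 'no'] (min_width=10, slack=5)
Line 2: ['library', 'wind'] (min_width=12, slack=3)
Line 3: ['message', 'end'] (min_width=11, slack=4)
Line 4: ['black', 'voice'] (min_width=11, slack=4)
Line 5: ['machine', 'storm'] (min_width=13, slack=2)
Line 6: ['to'] (min_width=2, slack=13)

Answer: |as    line   no|
|library    wind|
|message     end|
|black     voice|
|machine   storm|
|to             |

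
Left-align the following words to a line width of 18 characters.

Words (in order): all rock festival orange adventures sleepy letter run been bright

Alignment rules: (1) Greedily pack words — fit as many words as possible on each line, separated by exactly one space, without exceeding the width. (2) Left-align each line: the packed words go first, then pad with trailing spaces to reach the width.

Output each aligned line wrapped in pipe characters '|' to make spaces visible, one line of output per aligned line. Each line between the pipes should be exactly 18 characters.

Answer: |all rock festival |
|orange adventures |
|sleepy letter run |
|been bright       |

Derivation:
Line 1: ['all', 'rock', 'festival'] (min_width=17, slack=1)
Line 2: ['orange', 'adventures'] (min_width=17, slack=1)
Line 3: ['sleepy', 'letter', 'run'] (min_width=17, slack=1)
Line 4: ['been', 'bright'] (min_width=11, slack=7)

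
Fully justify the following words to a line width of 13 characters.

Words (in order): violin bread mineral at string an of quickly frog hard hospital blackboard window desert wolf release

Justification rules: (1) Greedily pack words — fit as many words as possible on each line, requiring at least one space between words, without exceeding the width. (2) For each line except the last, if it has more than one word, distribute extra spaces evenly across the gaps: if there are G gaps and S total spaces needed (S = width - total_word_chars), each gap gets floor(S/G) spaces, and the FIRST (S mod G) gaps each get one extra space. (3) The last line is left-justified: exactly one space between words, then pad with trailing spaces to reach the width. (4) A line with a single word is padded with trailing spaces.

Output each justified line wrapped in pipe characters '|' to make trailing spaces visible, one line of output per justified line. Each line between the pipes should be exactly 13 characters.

Line 1: ['violin', 'bread'] (min_width=12, slack=1)
Line 2: ['mineral', 'at'] (min_width=10, slack=3)
Line 3: ['string', 'an', 'of'] (min_width=12, slack=1)
Line 4: ['quickly', 'frog'] (min_width=12, slack=1)
Line 5: ['hard', 'hospital'] (min_width=13, slack=0)
Line 6: ['blackboard'] (min_width=10, slack=3)
Line 7: ['window', 'desert'] (min_width=13, slack=0)
Line 8: ['wolf', 'release'] (min_width=12, slack=1)

Answer: |violin  bread|
|mineral    at|
|string  an of|
|quickly  frog|
|hard hospital|
|blackboard   |
|window desert|
|wolf release |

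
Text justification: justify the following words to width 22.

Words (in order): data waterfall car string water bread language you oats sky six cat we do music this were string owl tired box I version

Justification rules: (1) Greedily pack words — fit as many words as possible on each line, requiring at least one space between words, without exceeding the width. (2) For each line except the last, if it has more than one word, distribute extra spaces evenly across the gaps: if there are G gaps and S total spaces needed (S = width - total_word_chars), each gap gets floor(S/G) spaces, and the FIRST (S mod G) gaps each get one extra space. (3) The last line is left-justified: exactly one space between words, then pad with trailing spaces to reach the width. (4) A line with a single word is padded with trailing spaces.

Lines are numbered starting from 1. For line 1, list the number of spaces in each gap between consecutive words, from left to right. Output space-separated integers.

Line 1: ['data', 'waterfall', 'car'] (min_width=18, slack=4)
Line 2: ['string', 'water', 'bread'] (min_width=18, slack=4)
Line 3: ['language', 'you', 'oats', 'sky'] (min_width=21, slack=1)
Line 4: ['six', 'cat', 'we', 'do', 'music'] (min_width=19, slack=3)
Line 5: ['this', 'were', 'string', 'owl'] (min_width=20, slack=2)
Line 6: ['tired', 'box', 'I', 'version'] (min_width=19, slack=3)

Answer: 3 3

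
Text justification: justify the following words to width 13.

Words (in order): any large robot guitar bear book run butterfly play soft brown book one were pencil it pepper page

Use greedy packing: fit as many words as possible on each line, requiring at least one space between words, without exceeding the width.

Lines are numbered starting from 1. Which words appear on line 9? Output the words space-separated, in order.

Line 1: ['any', 'large'] (min_width=9, slack=4)
Line 2: ['robot', 'guitar'] (min_width=12, slack=1)
Line 3: ['bear', 'book', 'run'] (min_width=13, slack=0)
Line 4: ['butterfly'] (min_width=9, slack=4)
Line 5: ['play', 'soft'] (min_width=9, slack=4)
Line 6: ['brown', 'book'] (min_width=10, slack=3)
Line 7: ['one', 'were'] (min_width=8, slack=5)
Line 8: ['pencil', 'it'] (min_width=9, slack=4)
Line 9: ['pepper', 'page'] (min_width=11, slack=2)

Answer: pepper page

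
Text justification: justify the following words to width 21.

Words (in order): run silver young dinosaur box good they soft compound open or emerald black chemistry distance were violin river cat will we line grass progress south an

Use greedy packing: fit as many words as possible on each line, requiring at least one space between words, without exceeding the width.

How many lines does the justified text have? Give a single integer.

Line 1: ['run', 'silver', 'young'] (min_width=16, slack=5)
Line 2: ['dinosaur', 'box', 'good'] (min_width=17, slack=4)
Line 3: ['they', 'soft', 'compound'] (min_width=18, slack=3)
Line 4: ['open', 'or', 'emerald', 'black'] (min_width=21, slack=0)
Line 5: ['chemistry', 'distance'] (min_width=18, slack=3)
Line 6: ['were', 'violin', 'river', 'cat'] (min_width=21, slack=0)
Line 7: ['will', 'we', 'line', 'grass'] (min_width=18, slack=3)
Line 8: ['progress', 'south', 'an'] (min_width=17, slack=4)
Total lines: 8

Answer: 8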